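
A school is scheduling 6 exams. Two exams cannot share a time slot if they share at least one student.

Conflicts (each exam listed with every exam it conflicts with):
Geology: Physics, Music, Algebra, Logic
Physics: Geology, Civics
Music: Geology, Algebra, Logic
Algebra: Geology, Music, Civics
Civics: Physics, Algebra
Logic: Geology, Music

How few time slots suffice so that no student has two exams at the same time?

Geology, Music, Logic pairwise conflict, so at least 3 time slots are needed.
3 time slots suffice: time slot 1 → {Geology, Civics}; time slot 2 → {Physics, Algebra, Logic}; time slot 3 → {Music}. Each listed conflict is separated.

3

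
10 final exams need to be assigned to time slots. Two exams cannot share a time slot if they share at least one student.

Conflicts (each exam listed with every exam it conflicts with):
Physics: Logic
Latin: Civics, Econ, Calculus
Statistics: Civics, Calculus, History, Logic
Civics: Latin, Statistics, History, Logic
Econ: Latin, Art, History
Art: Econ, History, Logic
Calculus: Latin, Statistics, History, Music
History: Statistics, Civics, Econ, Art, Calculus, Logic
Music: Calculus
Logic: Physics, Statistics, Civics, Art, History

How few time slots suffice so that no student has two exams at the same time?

Statistics, Civics, History, Logic all conflict with each other, so at least 4 time slots are needed.
4 time slots suffice: time slot 1 → {Physics, Latin, History, Music}; time slot 2 → {Econ, Calculus, Logic}; time slot 3 → {Statistics, Art}; time slot 4 → {Civics}. Each listed conflict is separated.

4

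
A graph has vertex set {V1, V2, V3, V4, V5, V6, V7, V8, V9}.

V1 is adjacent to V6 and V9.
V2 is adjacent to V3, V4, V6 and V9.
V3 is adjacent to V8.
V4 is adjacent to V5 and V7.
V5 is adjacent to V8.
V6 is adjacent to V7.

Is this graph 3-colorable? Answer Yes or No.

Yes

The chromatic number is 3. The cycle V8-V3-V2-V4-V5-V8 has odd length 5, so it cannot be 2-colored; at least 3 colors are needed.
3 colors suffice: V1=1, V2=1, V3=2, V4=2, V5=1, V6=2, V7=1, V8=3, V9=2.
That is already a proper 3-coloring.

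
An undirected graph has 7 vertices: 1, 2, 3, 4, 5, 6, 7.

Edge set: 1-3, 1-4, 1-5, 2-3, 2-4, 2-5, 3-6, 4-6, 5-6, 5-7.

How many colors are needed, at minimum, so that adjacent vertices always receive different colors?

2

1 and 3 are adjacent, so at least 2 colors are needed.
2 colors suffice: 1=b, 2=b, 3=a, 4=a, 5=a, 6=b, 7=b. No two adjacent vertices share a color.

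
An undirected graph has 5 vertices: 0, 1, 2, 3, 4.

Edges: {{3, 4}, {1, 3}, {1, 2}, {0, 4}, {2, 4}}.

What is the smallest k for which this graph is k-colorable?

2

0 and 4 are adjacent, so at least 2 colors are needed.
2 colors suffice: color red → {1, 4}; color blue → {0, 2, 3}. No two adjacent vertices share a color.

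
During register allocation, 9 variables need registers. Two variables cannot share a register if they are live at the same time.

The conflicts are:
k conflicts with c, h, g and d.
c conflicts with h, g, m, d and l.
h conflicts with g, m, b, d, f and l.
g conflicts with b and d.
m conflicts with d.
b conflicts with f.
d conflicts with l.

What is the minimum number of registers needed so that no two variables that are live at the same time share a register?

5

k, c, h, g, d all conflict with each other, so at least 5 registers are needed.
5 registers suffice: register 1 → {h}; register 2 → {b, d}; register 3 → {c, f}; register 4 → {g, m, l}; register 5 → {k}. Each listed conflict is separated.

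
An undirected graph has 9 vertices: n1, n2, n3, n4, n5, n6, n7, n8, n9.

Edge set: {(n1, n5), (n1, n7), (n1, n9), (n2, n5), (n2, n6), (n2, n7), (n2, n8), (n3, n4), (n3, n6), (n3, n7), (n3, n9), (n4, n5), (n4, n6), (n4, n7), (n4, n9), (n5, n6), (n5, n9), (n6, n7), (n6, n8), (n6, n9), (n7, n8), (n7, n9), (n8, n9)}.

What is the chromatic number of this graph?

5

n3, n4, n6, n7, n9 form a clique, so at least 5 colors are needed.
5 colors suffice: color 1 → {n1, n6}; color 2 → {n5, n7}; color 3 → {n2, n9}; color 4 → {n4, n8}; color 5 → {n3}. Each edge has distinct colors on its endpoints.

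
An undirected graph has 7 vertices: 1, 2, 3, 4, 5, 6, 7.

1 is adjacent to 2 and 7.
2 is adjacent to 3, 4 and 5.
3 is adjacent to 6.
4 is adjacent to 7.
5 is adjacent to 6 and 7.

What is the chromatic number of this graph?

2

1 and 7 are adjacent, so at least 2 colors are needed.
One proper 2-coloring: 1=blue, 2=red, 3=blue, 4=blue, 5=blue, 6=red, 7=red. Each edge has distinct colors on its endpoints.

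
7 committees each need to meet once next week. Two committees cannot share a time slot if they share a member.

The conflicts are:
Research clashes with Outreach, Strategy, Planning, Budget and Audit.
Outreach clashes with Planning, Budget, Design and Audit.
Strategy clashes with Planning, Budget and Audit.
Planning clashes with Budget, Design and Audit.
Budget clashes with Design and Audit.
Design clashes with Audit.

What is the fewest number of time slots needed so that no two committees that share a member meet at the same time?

5

Outreach, Planning, Budget, Design, Audit are mutually in conflict, so at least 5 time slots are needed.
5 time slots suffice: time slot 1 → {Planning}; time slot 2 → {Audit}; time slot 3 → {Budget}; time slot 4 → {Research, Design}; time slot 5 → {Outreach, Strategy}. Each listed conflict is separated.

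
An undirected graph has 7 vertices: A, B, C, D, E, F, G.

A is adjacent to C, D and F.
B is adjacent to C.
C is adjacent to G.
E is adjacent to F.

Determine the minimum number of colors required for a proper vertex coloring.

A and F are adjacent, so at least 2 colors are needed.
One proper 2-coloring: A=1, B=1, C=2, D=2, E=1, F=2, G=1. Each edge has distinct colors on its endpoints.

2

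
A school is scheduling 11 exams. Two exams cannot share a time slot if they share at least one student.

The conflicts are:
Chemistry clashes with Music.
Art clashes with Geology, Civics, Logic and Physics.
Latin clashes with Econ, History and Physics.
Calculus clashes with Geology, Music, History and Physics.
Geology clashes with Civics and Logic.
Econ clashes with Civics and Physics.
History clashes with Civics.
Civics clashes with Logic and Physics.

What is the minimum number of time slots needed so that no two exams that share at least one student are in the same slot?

Art, Geology, Civics, Logic all conflict with each other, so at least 4 time slots are needed.
A valid assignment using 4 time slots: Chemistry=1, Art=3, Latin=1, Calculus=1, Geology=2, Music=2, Econ=3, History=2, Civics=1, Logic=4, Physics=2. Every pair that conflicts lands in different time slots.

4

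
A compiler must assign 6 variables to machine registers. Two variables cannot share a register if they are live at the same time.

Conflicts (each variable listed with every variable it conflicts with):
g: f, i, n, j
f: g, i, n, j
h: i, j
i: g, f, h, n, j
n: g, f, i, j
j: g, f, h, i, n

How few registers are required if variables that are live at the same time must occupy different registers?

5

g, f, i, n, j pairwise conflict, so at least 5 registers are needed.
Using 5 registers: g=4, f=5, h=3, i=1, n=3, j=2. Every pair that conflicts lands in different registers.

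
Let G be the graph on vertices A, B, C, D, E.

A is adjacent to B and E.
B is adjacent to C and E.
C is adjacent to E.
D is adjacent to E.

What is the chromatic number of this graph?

B, C, E are pairwise adjacent, so at least 3 colors are needed.
One proper 3-coloring: A=3, B=2, C=3, D=2, E=1. No two adjacent vertices share a color.

3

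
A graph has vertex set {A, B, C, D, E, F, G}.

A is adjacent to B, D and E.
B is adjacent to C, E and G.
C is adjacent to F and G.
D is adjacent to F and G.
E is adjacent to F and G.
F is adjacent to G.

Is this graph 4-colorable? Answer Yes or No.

The chromatic number is 3. B, E, G form a triangle, so at least 3 colors are needed.
3 colors suffice: color 1 → {A, G}; color 2 → {B, F}; color 3 → {C, D, E}.
Since 4 ≥ 3, a proper 4-coloring certainly exists.

Yes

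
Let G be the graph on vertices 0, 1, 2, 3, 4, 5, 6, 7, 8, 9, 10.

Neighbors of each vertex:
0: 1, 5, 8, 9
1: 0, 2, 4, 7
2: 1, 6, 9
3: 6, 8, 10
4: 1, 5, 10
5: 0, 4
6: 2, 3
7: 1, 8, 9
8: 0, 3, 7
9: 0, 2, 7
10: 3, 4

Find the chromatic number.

2

4 and 5 are adjacent, so at least 2 colors are needed.
2 colors suffice: color red → {1, 5, 6, 8, 9, 10}; color blue → {0, 2, 3, 4, 7}. Each edge has distinct colors on its endpoints.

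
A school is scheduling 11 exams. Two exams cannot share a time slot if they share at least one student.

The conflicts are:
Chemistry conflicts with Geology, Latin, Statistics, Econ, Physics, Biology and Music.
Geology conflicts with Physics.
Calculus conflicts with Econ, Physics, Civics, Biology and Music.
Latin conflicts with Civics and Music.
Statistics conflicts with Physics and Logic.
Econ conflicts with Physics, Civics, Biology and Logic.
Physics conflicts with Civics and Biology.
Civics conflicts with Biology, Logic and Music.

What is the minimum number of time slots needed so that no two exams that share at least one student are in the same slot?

5

Calculus, Econ, Physics, Civics, Biology are mutually in conflict, so at least 5 time slots are needed.
5 time slots suffice: time slot 1 → {Chemistry, Civics}; time slot 2 → {Physics, Logic, Music}; time slot 3 → {Geology, Latin, Statistics, Econ}; time slot 4 → {Biology}; time slot 5 → {Calculus}. Every pair that conflicts lands in different time slots.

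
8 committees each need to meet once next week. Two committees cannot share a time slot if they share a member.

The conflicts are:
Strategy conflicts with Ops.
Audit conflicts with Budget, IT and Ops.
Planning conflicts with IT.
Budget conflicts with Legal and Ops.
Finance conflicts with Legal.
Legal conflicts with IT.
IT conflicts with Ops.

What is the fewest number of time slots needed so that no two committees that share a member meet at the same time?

Audit, IT, Ops pairwise conflict, so at least 3 time slots are needed.
A valid assignment using 3 time slots: Strategy=1, Audit=3, Planning=2, Budget=1, Finance=1, Legal=2, IT=1, Ops=2. Each listed conflict is separated.

3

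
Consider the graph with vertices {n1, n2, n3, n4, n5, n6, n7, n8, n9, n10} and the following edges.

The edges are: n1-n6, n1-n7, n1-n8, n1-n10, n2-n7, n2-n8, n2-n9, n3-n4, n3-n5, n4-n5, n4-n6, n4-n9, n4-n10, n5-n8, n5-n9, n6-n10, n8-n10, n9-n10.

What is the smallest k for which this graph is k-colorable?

n4, n6, n10 form a triangle, so at least 3 colors are needed.
3 colors suffice: color 1 → {n1, n2, n4}; color 2 → {n5, n7, n10}; color 3 → {n3, n6, n8, n9}. Every edge joins two different colors.

3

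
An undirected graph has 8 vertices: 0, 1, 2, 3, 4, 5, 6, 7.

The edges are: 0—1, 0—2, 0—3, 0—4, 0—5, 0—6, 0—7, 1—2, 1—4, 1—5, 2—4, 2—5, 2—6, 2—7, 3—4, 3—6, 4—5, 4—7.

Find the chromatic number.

0, 1, 2, 4, 5 are mutually adjacent (a clique of size 5), so at least 5 colors are needed.
5 colors suffice: color red → {0}; color blue → {4, 6}; color green → {2, 3}; color yellow → {1, 7}; color purple → {5}. No two adjacent vertices share a color.

5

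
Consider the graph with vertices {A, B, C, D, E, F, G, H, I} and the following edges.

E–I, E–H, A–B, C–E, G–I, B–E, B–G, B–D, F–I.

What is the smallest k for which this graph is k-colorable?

E and H are adjacent, so at least 2 colors are needed.
One proper 2-coloring: A=1, B=2, C=2, D=1, E=1, F=1, G=1, H=2, I=2. Each edge has distinct colors on its endpoints.

2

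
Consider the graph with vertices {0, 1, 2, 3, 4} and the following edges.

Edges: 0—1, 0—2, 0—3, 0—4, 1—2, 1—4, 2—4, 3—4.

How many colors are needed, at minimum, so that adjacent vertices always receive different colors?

0, 1, 2, 4 form a clique, so at least 4 colors are needed.
4 colors suffice: color red → {0}; color blue → {4}; color green → {2, 3}; color yellow → {1}. Each edge has distinct colors on its endpoints.

4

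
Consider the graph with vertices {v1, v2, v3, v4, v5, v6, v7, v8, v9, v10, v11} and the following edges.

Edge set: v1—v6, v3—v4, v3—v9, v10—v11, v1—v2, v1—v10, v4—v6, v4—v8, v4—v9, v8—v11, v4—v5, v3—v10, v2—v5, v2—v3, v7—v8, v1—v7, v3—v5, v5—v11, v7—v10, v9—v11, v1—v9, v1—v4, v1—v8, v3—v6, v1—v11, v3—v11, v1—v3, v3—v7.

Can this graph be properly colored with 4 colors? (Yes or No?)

The chromatic number is 4. v1, v3, v10, v11 are mutually adjacent (a clique of size 4), so at least 4 colors are needed.
A valid assignment using 4 colors: v1=blue, v2=green, v3=red, v4=green, v5=blue, v6=yellow, v7=green, v8=red, v9=yellow, v10=yellow, v11=green.
That is already a proper 4-coloring.

Yes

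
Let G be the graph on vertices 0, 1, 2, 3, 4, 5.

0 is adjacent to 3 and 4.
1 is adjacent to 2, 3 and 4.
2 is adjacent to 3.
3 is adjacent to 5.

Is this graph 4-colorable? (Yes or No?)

The chromatic number is 3. 1, 2, 3 are mutually adjacent, so at least 3 colors are needed.
3 colors suffice: color a → {3, 4}; color b → {0, 1, 5}; color c → {2}.
Since 4 ≥ 3, a proper 4-coloring certainly exists.

Yes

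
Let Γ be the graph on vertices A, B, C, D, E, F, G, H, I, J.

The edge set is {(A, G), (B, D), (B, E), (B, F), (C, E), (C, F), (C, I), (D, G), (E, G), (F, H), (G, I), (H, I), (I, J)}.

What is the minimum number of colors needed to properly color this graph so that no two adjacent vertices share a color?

2

C and E are adjacent, so at least 2 colors are needed.
2 colors suffice: color 1 → {B, C, G, H, J}; color 2 → {A, D, E, F, I}. No two adjacent vertices share a color.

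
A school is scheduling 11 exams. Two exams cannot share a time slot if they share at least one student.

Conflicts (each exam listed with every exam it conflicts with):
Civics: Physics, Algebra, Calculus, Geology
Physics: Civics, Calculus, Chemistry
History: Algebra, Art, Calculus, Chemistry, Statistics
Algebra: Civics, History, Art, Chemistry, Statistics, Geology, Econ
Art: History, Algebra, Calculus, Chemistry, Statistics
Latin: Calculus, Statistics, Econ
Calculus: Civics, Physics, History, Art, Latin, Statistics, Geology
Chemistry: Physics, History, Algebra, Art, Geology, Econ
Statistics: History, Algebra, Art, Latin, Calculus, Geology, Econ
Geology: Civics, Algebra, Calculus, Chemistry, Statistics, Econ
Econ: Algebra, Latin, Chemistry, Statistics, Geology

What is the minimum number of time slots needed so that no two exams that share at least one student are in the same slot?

4

Algebra, Chemistry, Geology, Econ all conflict with each other, so at least 4 time slots are needed.
A valid assignment using 4 time slots: Civics=2, Physics=3, History=3, Algebra=1, Art=4, Latin=3, Calculus=1, Chemistry=2, Statistics=2, Geology=3, Econ=4. Every pair that conflicts lands in different time slots.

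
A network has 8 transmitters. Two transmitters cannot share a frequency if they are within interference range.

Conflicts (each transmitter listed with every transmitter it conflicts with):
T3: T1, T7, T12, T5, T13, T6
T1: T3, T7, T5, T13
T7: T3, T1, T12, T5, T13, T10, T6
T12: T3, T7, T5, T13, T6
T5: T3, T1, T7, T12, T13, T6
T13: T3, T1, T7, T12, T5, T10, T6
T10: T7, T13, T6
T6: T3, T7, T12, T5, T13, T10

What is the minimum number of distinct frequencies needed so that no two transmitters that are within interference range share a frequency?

6

T3, T7, T12, T5, T13, T6 are mutually in conflict, so at least 6 frequencies are needed.
6 frequencies suffice: frequency 1 → {T13}; frequency 2 → {T7}; frequency 3 → {T1, T6}; frequency 4 → {T5, T10}; frequency 5 → {T3}; frequency 6 → {T12}. No two conflicting transmitters share a frequency.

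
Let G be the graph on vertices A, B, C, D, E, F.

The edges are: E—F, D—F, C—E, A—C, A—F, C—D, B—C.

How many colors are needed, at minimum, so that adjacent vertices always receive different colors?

A and F are adjacent, so at least 2 colors are needed.
2 colors suffice: color red → {C, F}; color blue → {A, B, D, E}. Every edge joins two different colors.

2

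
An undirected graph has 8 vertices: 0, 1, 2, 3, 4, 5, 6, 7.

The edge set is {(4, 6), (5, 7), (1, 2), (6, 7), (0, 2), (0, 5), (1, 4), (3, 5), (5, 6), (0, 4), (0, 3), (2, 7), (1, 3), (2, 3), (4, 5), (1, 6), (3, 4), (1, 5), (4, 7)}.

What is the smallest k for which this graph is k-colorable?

4

4, 5, 6, 7 form a clique, so at least 4 colors are needed.
A valid assignment using 4 colors: 0=c, 1=c, 2=a, 3=d, 4=a, 5=b, 6=d, 7=c. No two adjacent vertices share a color.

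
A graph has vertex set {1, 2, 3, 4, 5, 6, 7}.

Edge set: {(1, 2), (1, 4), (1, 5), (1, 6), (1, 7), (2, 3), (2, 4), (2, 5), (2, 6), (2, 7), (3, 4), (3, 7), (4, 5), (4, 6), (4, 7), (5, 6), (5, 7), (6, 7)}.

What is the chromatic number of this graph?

1, 2, 4, 5, 6, 7 form a clique, so at least 6 colors are needed.
6 colors suffice: color red → {4}; color blue → {2}; color green → {7}; color yellow → {3, 5}; color purple → {1}; color orange → {6}. Every edge joins two different colors.

6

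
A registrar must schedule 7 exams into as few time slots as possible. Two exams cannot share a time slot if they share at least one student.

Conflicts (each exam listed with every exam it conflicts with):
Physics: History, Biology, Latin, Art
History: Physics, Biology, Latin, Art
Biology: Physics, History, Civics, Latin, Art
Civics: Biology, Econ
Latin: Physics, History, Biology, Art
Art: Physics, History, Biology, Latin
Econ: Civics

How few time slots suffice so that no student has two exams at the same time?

Physics, History, Biology, Latin, Art pairwise conflict, so at least 5 time slots are needed.
Using 5 time slots: Physics=4, History=5, Biology=1, Civics=2, Latin=3, Art=2, Econ=1. Every pair that conflicts lands in different time slots.

5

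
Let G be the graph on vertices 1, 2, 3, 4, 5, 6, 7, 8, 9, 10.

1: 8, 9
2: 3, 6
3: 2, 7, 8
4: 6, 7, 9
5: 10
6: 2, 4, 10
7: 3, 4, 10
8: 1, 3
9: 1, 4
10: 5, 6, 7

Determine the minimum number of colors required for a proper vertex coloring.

The cycle 10-7-3-2-6-10 has odd length 5, so it cannot be 2-colored; at least 3 colors are needed.
3 colors suffice: color red → {1, 3, 4, 10}; color blue → {5, 6, 7, 8, 9}; color green → {2}. Each edge has distinct colors on its endpoints.

3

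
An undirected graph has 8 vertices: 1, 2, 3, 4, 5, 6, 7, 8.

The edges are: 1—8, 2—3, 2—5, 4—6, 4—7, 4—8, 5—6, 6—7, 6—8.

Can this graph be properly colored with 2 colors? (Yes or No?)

4, 6, 7 are mutually adjacent, so at least 3 colors are needed.
So 2 colors are not enough.

No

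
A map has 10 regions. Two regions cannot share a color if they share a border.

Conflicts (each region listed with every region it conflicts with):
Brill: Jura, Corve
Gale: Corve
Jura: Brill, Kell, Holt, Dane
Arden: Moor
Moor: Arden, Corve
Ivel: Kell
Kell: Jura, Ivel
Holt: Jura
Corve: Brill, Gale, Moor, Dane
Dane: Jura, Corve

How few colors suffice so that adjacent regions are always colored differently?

Gale and Corve conflict, so at least 2 colors are needed.
2 colors suffice: color 1 → {Jura, Arden, Ivel, Corve}; color 2 → {Brill, Gale, Moor, Kell, Holt, Dane}. Every pair that conflicts lands in different colors.

2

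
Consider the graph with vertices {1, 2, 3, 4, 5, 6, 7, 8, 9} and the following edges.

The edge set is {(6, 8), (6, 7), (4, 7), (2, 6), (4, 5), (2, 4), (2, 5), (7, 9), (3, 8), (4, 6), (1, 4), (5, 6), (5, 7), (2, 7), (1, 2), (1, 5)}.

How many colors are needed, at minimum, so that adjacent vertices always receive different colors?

5

2, 4, 5, 6, 7 are mutually adjacent (a clique of size 5), so at least 5 colors are needed.
5 colors suffice: color red → {1, 3, 6, 9}; color blue → {2, 8}; color green → {5}; color yellow → {7}; color purple → {4}. No two adjacent vertices share a color.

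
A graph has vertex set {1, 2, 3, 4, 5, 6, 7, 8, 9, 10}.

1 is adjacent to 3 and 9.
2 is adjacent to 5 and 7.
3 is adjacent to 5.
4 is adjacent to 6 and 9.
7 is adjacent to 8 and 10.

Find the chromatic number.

2

2 and 5 are adjacent, so at least 2 colors are needed.
2 colors suffice: 1=red, 2=blue, 3=blue, 4=red, 5=red, 6=blue, 7=red, 8=blue, 9=blue, 10=blue. No two adjacent vertices share a color.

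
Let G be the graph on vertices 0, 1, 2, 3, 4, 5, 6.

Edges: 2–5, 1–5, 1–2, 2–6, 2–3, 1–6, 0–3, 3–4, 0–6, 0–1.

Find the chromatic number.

3

1, 2, 5 form a triangle, so at least 3 colors are needed.
One proper 3-coloring: 0=red, 1=blue, 2=red, 3=blue, 4=red, 5=green, 6=green. No two adjacent vertices share a color.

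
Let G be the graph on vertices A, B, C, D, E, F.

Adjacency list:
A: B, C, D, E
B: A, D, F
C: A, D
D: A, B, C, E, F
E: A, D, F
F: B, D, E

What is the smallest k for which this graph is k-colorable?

3

A, D, E form a triangle, so at least 3 colors are needed.
3 colors suffice: color 1 → {D}; color 2 → {A, F}; color 3 → {B, C, E}. Every edge joins two different colors.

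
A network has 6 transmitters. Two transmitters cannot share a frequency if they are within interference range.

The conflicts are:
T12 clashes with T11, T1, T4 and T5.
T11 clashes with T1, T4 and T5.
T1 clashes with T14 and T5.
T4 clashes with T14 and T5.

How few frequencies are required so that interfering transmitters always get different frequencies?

T12, T11, T4, T5 pairwise conflict, so at least 4 frequencies are needed.
A valid assignment using 4 frequencies: T12=4, T11=2, T1=3, T4=3, T14=1, T5=1. No two conflicting transmitters share a frequency.

4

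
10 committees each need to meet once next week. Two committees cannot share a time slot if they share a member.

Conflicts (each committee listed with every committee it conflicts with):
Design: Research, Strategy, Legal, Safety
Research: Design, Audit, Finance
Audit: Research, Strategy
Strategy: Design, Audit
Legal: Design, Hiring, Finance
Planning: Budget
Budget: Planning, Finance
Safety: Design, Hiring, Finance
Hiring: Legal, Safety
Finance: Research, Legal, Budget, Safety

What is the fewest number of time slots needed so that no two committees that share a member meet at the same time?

Design and Legal conflict, so at least 2 time slots are needed.
2 time slots suffice: time slot 1 → {Design, Audit, Planning, Hiring, Finance}; time slot 2 → {Research, Strategy, Legal, Budget, Safety}. No two conflicting committees share a time slot.

2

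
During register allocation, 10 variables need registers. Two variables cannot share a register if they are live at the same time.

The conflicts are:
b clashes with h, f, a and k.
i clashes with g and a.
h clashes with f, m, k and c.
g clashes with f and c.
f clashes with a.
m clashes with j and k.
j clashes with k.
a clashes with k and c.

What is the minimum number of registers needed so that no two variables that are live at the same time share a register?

3

b, h, f are mutually in conflict, so at least 3 registers are needed.
3 registers suffice: register 1 → {h, g, j, a}; register 2 → {i, f, k, c}; register 3 → {b, m}. Every pair that conflicts lands in different registers.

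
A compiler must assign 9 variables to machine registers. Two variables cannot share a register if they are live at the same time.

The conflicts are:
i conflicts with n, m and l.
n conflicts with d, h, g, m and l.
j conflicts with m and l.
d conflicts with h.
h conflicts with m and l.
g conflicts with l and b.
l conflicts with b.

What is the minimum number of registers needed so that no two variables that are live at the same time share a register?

i, n, l are mutually in conflict, so at least 3 registers are needed.
3 registers suffice: i=3, n=2, j=2, d=1, h=3, g=3, m=1, l=1, b=2. No two conflicting variables share a register.

3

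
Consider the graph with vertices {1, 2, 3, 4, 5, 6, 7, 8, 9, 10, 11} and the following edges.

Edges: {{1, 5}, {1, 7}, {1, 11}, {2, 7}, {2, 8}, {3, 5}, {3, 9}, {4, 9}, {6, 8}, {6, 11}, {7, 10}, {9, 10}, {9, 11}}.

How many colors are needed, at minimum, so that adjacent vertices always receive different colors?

The cycle 10-7-1-11-9-10 has odd length 5, so it cannot be 2-colored; at least 3 colors are needed.
3 colors suffice: color a → {1, 2, 6, 9}; color b → {3, 4, 7, 8, 11}; color c → {5, 10}. No two adjacent vertices share a color.

3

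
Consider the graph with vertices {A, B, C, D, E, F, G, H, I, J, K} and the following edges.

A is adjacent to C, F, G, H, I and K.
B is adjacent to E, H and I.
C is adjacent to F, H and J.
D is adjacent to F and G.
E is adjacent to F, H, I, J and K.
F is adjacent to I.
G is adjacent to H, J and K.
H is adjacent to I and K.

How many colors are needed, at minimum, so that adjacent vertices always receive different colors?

A, G, H, K are pairwise adjacent (a clique of size 4), so at least 4 colors are needed.
4 colors suffice: color 1 → {F, H, J}; color 2 → {A, D, E}; color 3 → {C, G, I}; color 4 → {B, K}. Each edge has distinct colors on its endpoints.

4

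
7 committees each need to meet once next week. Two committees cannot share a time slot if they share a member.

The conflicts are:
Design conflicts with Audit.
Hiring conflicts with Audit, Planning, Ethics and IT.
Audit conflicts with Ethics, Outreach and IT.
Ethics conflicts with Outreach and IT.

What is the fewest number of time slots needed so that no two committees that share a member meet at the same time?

Hiring, Audit, Ethics, IT pairwise conflict, so at least 4 time slots are needed.
4 time slots suffice: time slot 1 → {Audit, Planning}; time slot 2 → {Design, Hiring, Outreach}; time slot 3 → {Ethics}; time slot 4 → {IT}. Each listed conflict is separated.

4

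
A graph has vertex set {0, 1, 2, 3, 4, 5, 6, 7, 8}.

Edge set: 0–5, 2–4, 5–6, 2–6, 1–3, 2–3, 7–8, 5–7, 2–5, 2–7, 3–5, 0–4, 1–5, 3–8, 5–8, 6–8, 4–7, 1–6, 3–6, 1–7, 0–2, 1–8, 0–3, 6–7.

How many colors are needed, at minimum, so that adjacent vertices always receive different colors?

5

1, 3, 5, 6, 8 form a clique, so at least 5 colors are needed.
5 colors suffice: 0=green, 1=purple, 2=yellow, 3=blue, 4=red, 5=red, 6=green, 7=blue, 8=yellow. Every edge joins two different colors.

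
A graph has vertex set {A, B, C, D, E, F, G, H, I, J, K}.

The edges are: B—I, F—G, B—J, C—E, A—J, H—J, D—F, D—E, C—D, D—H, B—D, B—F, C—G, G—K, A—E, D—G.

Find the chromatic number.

C, D, E are mutually adjacent, so at least 3 colors are needed.
3 colors suffice: color red → {D, I, J, K}; color blue → {B, E, G, H}; color green → {A, C, F}. No two adjacent vertices share a color.

3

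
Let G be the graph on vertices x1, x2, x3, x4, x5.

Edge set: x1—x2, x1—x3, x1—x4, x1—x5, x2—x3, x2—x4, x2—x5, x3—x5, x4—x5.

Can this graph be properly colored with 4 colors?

The chromatic number is 4. x1, x2, x3, x5 are pairwise adjacent (a clique of size 4), so at least 4 colors are needed.
4 colors suffice: color R → {x1}; color B → {x5}; color G → {x2}; color Y → {x3, x4}.
That is already a proper 4-coloring.

Yes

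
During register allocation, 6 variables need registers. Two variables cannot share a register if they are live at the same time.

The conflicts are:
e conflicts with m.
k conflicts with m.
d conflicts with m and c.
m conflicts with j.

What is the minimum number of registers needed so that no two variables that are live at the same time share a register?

2

d and m conflict, so at least 2 registers are needed.
2 registers suffice: register 1 → {m, c}; register 2 → {e, k, d, j}. Every pair that conflicts lands in different registers.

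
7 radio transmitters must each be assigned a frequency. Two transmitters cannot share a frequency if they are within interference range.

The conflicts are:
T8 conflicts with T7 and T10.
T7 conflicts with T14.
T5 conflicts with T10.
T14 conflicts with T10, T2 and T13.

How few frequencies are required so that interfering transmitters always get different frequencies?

2

T14 and T2 conflict, so at least 2 frequencies are needed.
A valid assignment using 2 frequencies: T8=1, T7=2, T5=1, T14=1, T10=2, T2=2, T13=2. Each listed conflict is separated.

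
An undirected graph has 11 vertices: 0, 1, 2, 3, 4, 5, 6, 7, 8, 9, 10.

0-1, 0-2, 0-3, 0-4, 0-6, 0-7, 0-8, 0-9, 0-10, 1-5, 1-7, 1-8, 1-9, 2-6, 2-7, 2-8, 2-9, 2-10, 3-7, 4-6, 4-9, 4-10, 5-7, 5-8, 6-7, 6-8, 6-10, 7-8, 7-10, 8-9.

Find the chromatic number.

0, 2, 6, 7, 10 are pairwise adjacent (a clique of size 5), so at least 5 colors are needed.
5 colors suffice: color red → {0, 5}; color blue → {7, 9}; color green → {3, 8, 10}; color yellow → {1, 6}; color purple → {2, 4}. Each edge has distinct colors on its endpoints.

5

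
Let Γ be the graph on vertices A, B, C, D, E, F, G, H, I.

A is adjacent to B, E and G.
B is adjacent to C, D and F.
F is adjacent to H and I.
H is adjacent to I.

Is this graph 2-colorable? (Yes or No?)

F, H, I are pairwise adjacent, so at least 3 colors are needed.
So 2 colors are not enough.

No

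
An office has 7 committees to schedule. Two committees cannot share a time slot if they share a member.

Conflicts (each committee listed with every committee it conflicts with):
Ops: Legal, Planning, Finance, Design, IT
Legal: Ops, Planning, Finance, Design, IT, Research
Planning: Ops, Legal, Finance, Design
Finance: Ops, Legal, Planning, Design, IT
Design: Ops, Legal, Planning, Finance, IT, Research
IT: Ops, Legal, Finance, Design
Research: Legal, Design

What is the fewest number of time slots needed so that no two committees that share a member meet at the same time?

5

Ops, Legal, Finance, Design, IT are mutually in conflict, so at least 5 time slots are needed.
Using 5 time slots: Ops=3, Legal=2, Planning=5, Finance=4, Design=1, IT=5, Research=3. No two conflicting committees share a time slot.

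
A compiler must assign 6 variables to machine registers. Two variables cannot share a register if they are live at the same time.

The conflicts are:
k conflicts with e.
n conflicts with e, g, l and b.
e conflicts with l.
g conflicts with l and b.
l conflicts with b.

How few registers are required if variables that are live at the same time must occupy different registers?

4

n, g, l, b pairwise conflict, so at least 4 registers are needed.
4 registers suffice: register 1 → {k, n}; register 2 → {l}; register 3 → {e, b}; register 4 → {g}. No two conflicting variables share a register.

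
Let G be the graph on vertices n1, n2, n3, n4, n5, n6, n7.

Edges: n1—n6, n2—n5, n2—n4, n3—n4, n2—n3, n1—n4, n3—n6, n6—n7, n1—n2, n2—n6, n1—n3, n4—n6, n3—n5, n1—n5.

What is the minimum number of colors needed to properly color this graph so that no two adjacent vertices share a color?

5

n1, n2, n3, n4, n6 are pairwise adjacent (a clique of size 5), so at least 5 colors are needed.
5 colors suffice: color 1 → {n1, n7}; color 2 → {n5, n6}; color 3 → {n3}; color 4 → {n2}; color 5 → {n4}. Every edge joins two different colors.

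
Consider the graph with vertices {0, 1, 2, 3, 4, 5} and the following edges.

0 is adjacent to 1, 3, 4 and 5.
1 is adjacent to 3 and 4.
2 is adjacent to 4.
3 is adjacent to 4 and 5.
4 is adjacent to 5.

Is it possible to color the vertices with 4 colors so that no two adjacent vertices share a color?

The chromatic number is 4. 0, 3, 4, 5 are mutually adjacent (a clique of size 4), so at least 4 colors are needed.
One proper 4-coloring: 0=blue, 1=yellow, 2=blue, 3=green, 4=red, 5=yellow.
That is already a proper 4-coloring.

Yes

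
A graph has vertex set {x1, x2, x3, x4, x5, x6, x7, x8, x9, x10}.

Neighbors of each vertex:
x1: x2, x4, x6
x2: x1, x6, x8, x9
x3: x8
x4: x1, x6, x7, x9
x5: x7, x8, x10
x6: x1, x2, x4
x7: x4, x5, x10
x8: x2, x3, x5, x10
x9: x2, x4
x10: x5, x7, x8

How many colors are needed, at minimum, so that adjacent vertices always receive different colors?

x5, x7, x10 form a triangle, so at least 3 colors are needed.
A valid assignment using 3 colors: x1=1, x2=2, x3=2, x4=2, x5=3, x6=3, x7=1, x8=1, x9=1, x10=2. No two adjacent vertices share a color.

3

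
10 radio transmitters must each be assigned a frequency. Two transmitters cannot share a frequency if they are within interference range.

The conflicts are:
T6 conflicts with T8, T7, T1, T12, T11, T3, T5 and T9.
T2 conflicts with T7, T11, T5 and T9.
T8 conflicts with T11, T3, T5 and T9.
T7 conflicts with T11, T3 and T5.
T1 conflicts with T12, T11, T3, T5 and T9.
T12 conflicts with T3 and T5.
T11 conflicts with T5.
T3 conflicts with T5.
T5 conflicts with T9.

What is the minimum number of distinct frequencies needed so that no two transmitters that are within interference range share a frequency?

T6, T1, T12, T3, T5 are mutually in conflict, so at least 5 frequencies are needed.
A valid assignment using 5 frequencies: T6=2, T2=2, T8=4, T7=4, T1=4, T12=5, T11=3, T3=3, T5=1, T9=3. No two conflicting transmitters share a frequency.

5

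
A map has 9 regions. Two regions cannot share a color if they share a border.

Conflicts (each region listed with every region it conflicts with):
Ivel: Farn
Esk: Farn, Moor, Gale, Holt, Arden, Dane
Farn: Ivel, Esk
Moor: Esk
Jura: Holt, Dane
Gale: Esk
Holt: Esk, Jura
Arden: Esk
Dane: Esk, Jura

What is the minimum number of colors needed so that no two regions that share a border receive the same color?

Esk and Moor conflict, so at least 2 colors are needed.
A valid assignment using 2 colors: Ivel=1, Esk=1, Farn=2, Moor=2, Jura=1, Gale=2, Holt=2, Arden=2, Dane=2. No two conflicting regions share a color.

2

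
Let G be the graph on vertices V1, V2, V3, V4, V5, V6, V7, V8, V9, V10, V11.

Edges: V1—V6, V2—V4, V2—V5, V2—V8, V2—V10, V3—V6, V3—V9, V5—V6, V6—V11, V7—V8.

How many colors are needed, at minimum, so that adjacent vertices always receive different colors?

V6 and V11 are adjacent, so at least 2 colors are needed.
2 colors suffice: color 1 → {V2, V6, V7, V9}; color 2 → {V1, V3, V4, V5, V8, V10, V11}. No two adjacent vertices share a color.

2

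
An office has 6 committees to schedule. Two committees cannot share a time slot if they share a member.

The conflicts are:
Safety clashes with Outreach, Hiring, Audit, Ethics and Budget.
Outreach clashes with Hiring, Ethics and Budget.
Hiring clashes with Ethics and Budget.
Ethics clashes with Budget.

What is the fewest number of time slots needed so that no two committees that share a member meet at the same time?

Safety, Outreach, Hiring, Ethics, Budget are mutually in conflict, so at least 5 time slots are needed.
5 time slots suffice: time slot 1 → {Safety}; time slot 2 → {Hiring, Audit}; time slot 3 → {Ethics}; time slot 4 → {Budget}; time slot 5 → {Outreach}. Each listed conflict is separated.

5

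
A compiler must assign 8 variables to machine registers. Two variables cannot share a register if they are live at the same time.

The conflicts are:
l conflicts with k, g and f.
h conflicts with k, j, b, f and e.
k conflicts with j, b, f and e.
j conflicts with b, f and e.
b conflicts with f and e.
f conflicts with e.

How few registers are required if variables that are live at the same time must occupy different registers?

6

h, k, j, b, f, e are mutually in conflict, so at least 6 registers are needed.
6 registers suffice: l=3, h=5, k=2, g=1, j=4, b=3, f=1, e=6. No two conflicting variables share a register.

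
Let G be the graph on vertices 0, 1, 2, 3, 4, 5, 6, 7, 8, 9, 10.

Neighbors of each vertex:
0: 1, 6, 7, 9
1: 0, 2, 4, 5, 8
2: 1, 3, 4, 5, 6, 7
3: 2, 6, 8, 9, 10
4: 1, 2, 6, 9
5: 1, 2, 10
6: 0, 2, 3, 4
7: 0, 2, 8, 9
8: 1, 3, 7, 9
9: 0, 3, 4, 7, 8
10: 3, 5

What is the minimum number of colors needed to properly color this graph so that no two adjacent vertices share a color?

0, 7, 9 are pairwise adjacent, so at least 3 colors are needed.
3 colors suffice: color red → {0, 2, 8, 10}; color blue → {1, 6, 9}; color green → {3, 4, 5, 7}. Every edge joins two different colors.

3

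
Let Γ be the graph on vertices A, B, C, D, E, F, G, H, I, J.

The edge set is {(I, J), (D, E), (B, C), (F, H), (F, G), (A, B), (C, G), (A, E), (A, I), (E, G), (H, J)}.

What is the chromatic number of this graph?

3

The cycle A-E-G-C-B-A has odd length 5, so it cannot be 2-colored; at least 3 colors are needed.
3 colors suffice: color 1 → {A, D, G, J}; color 2 → {C, E, F, I}; color 3 → {B, H}. Each edge has distinct colors on its endpoints.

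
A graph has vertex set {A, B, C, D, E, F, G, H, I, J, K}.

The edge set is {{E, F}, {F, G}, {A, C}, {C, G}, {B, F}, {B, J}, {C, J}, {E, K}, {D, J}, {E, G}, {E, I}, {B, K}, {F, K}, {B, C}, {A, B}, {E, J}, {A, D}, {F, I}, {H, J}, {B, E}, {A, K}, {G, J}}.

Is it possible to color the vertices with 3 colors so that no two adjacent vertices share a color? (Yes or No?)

B, E, F, K form a clique, so at least 4 colors are needed.
So 3 colors are not enough.

No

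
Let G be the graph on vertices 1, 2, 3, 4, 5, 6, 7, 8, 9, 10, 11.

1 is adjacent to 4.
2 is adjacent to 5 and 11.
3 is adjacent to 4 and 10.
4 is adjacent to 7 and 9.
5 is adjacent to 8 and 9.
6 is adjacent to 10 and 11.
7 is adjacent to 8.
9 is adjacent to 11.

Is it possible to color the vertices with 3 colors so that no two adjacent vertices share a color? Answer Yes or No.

The chromatic number is 3. The cycle 7-4-9-5-8-7 has odd length 5, so it cannot be 2-colored; at least 3 colors are needed.
3 colors suffice: color a → {4, 5, 10, 11}; color b → {1, 2, 3, 6, 8, 9}; color c → {7}.
That is already a proper 3-coloring.

Yes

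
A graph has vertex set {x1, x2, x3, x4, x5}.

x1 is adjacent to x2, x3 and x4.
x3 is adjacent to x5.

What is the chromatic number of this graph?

2

x1 and x4 are adjacent, so at least 2 colors are needed.
A valid assignment using 2 colors: x1=1, x2=2, x3=2, x4=2, x5=1. Each edge has distinct colors on its endpoints.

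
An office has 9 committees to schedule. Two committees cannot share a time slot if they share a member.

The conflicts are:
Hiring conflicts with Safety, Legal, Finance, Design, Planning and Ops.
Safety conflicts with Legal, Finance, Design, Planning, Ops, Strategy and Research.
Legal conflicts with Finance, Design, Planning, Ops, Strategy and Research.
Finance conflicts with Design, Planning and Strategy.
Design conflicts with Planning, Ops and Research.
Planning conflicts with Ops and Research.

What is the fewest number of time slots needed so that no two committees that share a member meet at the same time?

Hiring, Safety, Legal, Design, Planning, Ops all conflict with each other, so at least 6 time slots are needed.
6 time slots suffice: time slot 1 → {Safety}; time slot 2 → {Legal}; time slot 3 → {Planning, Strategy}; time slot 4 → {Design}; time slot 5 → {Finance, Ops, Research}; time slot 6 → {Hiring}. Each listed conflict is separated.

6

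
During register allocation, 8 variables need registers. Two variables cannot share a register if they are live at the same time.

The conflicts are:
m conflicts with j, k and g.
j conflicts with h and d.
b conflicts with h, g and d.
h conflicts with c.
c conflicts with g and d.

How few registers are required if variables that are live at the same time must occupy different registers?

3

The cycle d-j-m-g-b-d has odd length 5, so it cannot be 2-colored; at least 3 registers are needed.
3 registers suffice: register 1 → {m, h, d}; register 2 → {j, b, c, k}; register 3 → {g}. No two conflicting variables share a register.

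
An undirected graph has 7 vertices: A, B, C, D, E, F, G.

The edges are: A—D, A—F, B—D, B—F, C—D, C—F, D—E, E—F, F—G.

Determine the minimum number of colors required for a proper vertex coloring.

2

B and F are adjacent, so at least 2 colors are needed.
2 colors suffice: color red → {D, F}; color blue → {A, B, C, E, G}. Each edge has distinct colors on its endpoints.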